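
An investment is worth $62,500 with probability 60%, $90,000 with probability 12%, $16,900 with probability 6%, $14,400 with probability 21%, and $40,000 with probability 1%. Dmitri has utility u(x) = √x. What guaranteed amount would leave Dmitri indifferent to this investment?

$48,841

E[u] = 0.6·√62500 + 0.12·√90000 + 0.06·√16900 + 0.21·√14400 + 0.01·√40000 = 0.6·250 + 0.12·300 + 0.06·130 + 0.21·120 + 0.01·200 = 221
CE = (221)² = 48841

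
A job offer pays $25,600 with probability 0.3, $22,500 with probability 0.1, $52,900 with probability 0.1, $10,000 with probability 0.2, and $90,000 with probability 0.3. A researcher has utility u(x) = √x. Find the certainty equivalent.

$38,416

E[u] = 0.3·√25600 + 0.1·√22500 + 0.1·√52900 + 0.2·√10000 + 0.3·√90000 = 0.3·160 + 0.1·150 + 0.1·230 + 0.2·100 + 0.3·300 = 196
CE = (196)² = 38416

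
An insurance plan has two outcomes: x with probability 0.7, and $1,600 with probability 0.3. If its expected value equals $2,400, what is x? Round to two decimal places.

0.7·x + 0.3·1600 = 2400
0.7·x = 2400 − 480 = 1920
x = 1920 / 0.7 = 2742.8571

x = $2,742.86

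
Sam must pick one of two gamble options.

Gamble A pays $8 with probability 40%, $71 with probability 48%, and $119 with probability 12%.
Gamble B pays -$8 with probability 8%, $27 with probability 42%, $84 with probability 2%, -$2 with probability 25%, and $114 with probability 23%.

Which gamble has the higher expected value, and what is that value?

Gamble A ($51.56)

Gamble A = 0.4 × 8 + 0.48 × 71 + 0.12 × 119 = 3.2 + 34.08 + 14.28 = 51.56
Gamble B = 0.08 × (-8) + 0.42 × 27 + 0.02 × 84 + 0.25 × (-2) + 0.23 × 114 = -0.64 + 11.34 + 1.68 − 0.5 + 26.22 = 38.1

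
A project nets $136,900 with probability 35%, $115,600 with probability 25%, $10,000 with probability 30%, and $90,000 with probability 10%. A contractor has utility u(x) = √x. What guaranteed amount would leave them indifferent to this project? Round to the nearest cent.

$75,350.25

E[u] = 0.35·√136900 + 0.25·√115600 + 0.3·√10000 + 0.1·√90000 = 0.35·370 + 0.25·340 + 0.3·100 + 0.1·300 = 274.5
CE = (274.5)² = 75350.25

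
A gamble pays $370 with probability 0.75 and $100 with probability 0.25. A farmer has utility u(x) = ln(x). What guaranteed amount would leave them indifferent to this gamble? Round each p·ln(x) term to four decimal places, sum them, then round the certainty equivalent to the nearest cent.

$266.77

E[u] = 0.75·ln(370) + 0.25·ln(100) = 4.4351 + 1.1513 = 5.5864
CE = e^5.5864 ≈ 266.77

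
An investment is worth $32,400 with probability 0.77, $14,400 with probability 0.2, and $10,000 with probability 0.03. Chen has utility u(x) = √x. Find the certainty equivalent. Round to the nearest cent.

E[u] = 0.77·√32400 + 0.2·√14400 + 0.03·√10000 = 0.77·180 + 0.2·120 + 0.03·100 = 165.6
CE = (165.6)² = 27423.36

$27,423.36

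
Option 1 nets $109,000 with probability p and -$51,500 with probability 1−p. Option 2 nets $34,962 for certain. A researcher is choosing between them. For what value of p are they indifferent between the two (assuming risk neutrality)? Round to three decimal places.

p = 0.539

p·109000 + (1−p)·(-51500) = 34962
160500p − 51500 = 34962
p = (34962 + 51500) / 160500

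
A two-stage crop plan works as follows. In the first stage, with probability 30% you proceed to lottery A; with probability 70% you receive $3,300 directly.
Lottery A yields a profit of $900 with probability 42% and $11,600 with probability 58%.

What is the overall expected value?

EV(A) = 0.42 × 900 + 0.58 × 11600 = 378 + 6728 = 7106
Branch B: 3300 (certain)
Overall = 0.3 × 7106 + 0.7 × 3300 = 2131.8 + 2310 = 4441.8

$4,441.80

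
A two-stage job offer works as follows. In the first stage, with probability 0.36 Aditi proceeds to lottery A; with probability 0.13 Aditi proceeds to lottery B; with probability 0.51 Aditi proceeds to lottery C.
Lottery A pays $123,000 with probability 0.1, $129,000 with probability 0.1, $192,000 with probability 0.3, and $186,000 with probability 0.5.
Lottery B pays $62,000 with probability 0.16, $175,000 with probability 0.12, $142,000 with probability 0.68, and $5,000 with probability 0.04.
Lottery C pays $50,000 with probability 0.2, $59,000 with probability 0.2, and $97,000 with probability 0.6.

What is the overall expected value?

EV(A) = 0.1 × 123000 + 0.1 × 129000 + 0.3 × 192000 + 0.5 × 186000 = 12300 + 12900 + 57600 + 93000 = 175800
EV(B) = 0.16 × 62000 + 0.12 × 175000 + 0.68 × 142000 + 0.04 × 5000 = 9920 + 21000 + 96560 + 200 = 127680
EV(C) = 0.2 × 50000 + 0.2 × 59000 + 0.6 × 97000 = 10000 + 11800 + 58200 = 80000
Overall = 0.36 × 175800 + 0.13 × 127680 + 0.51 × 80000 = 63288 + 16598.4 + 40800 = 120686.4

$120,686.40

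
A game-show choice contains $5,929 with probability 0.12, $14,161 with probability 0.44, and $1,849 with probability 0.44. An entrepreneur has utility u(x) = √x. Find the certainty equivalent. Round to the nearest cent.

E[u] = 0.12·√5929 + 0.44·√14161 + 0.44·√1849 = 0.12·77 + 0.44·119 + 0.44·43 = 80.52
CE = (80.52)² = 6483.4704

$6,483.47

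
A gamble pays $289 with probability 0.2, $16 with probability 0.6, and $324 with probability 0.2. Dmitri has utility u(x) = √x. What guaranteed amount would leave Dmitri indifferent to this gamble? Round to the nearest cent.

E[u] = 0.2·√289 + 0.6·√16 + 0.2·√324 = 0.2·17 + 0.6·4 + 0.2·18 = 9.4
CE = (9.4)² = 88.36

$88.36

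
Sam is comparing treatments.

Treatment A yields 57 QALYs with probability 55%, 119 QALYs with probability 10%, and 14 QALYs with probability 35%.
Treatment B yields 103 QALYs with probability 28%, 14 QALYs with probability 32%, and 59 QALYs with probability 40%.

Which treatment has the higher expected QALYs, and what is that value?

Treatment B (56.92 QALYs)

Treatment A = 0.55 × 57 + 0.1 × 119 + 0.35 × 14 = 31.35 + 11.9 + 4.9 = 48.15
Treatment B = 0.28 × 103 + 0.32 × 14 + 0.4 × 59 = 28.84 + 4.48 + 23.6 = 56.92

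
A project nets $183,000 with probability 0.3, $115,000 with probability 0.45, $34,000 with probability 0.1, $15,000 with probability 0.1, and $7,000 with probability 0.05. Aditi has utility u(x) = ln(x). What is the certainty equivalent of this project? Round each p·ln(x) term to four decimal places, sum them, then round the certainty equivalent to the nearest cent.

$83,000.34

E[u] = 0.3·ln(183000) + 0.45·ln(115000) + 0.1·ln(34000) + 0.1·ln(15000) + 0.05·ln(7000) = 3.6352 + 5.2437 + 1.0434 + 0.9616 + 0.4427 = 11.3266
CE = e^11.3266 ≈ 83000.34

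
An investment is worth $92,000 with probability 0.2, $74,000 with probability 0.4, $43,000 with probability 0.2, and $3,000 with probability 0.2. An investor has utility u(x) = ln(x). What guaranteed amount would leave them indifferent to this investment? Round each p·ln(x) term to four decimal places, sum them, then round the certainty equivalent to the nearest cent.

$36,523.09

E[u] = 0.2·ln(92000) + 0.4·ln(74000) + 0.2·ln(43000) + 0.2·ln(3000) = 2.2859 + 4.4847 + 2.1338 + 1.6013 = 10.5057
CE = e^10.5057 ≈ 36523.09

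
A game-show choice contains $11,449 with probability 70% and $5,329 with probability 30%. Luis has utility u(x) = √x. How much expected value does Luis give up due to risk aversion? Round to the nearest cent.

$242.76

E[u] = 0.7·√11449 + 0.3·√5329 = 0.7·107 + 0.3·73 = 96.8
CE = (96.8)² = 9370.24
Risk premium = EV − CE = 9613 − 9370.24 = 242.76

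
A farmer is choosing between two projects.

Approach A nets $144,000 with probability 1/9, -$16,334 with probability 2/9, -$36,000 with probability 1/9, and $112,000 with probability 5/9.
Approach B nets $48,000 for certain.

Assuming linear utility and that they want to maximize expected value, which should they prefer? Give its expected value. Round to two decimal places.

Approach A = 1/9 × 144000 + 2/9 × (-16334) + 1/9 × (-36000) + 5/9 × 112000 = 16000 − 3629.7778 − 4000 + 62222.2222 = 70592.4444
Approach B: 48000 (certain)

Approach A ($70,592.44)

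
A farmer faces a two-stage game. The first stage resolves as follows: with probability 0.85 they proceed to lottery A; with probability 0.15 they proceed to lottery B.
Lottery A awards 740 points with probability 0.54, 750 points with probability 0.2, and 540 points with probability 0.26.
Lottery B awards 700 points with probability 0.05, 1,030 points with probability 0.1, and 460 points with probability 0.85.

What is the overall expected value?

665.85 points

EV(A) = 0.54 × 740 + 0.2 × 750 + 0.26 × 540 = 399.6 + 150 + 140.4 = 690
EV(B) = 0.05 × 700 + 0.1 × 1030 + 0.85 × 460 = 35 + 103 + 391 = 529
Overall = 0.85 × 690 + 0.15 × 529 = 586.5 + 79.35 = 665.85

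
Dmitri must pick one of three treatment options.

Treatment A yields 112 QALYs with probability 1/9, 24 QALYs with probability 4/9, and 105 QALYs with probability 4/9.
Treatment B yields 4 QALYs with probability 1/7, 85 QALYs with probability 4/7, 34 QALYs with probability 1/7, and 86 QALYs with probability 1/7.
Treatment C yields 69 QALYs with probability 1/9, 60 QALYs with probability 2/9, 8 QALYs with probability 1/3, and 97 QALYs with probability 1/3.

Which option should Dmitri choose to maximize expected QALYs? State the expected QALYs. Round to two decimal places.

Treatment A = 1/9 × 112 + 4/9 × 24 + 4/9 × 105 = 12.4444 + 10.6667 + 46.6667 = 69.7778
Treatment B = 1/7 × 4 + 4/7 × 85 + 1/7 × 34 + 1/7 × 86 = 0.5714 + 48.5714 + 4.8571 + 12.2857 = 66.2857
Treatment C = 1/9 × 69 + 2/9 × 60 + 1/3 × 8 + 1/3 × 97 = 7.6667 + 13.3333 + 2.6667 + 32.3333 = 56

Treatment A (69.78 QALYs)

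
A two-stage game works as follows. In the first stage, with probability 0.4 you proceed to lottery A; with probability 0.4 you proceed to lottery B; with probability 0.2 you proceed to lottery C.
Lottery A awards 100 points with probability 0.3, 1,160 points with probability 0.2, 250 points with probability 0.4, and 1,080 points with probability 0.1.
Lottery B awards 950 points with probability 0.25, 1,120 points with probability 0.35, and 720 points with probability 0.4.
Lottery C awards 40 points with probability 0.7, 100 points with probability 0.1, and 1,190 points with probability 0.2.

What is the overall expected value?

EV(A) = 0.3 × 100 + 0.2 × 1160 + 0.4 × 250 + 0.1 × 1080 = 30 + 232 + 100 + 108 = 470
EV(B) = 0.25 × 950 + 0.35 × 1120 + 0.4 × 720 = 237.5 + 392 + 288 = 917.5
EV(C) = 0.7 × 40 + 0.1 × 100 + 0.2 × 1190 = 28 + 10 + 238 = 276
Overall = 0.4 × 470 + 0.4 × 917.5 + 0.2 × 276 = 188 + 367 + 55.2 = 610.2

610.2 points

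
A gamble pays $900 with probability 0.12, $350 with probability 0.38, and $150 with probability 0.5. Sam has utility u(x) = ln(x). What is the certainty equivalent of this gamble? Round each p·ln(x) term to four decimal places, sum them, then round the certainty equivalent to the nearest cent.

E[u] = 0.12·ln(900) + 0.38·ln(350) + 0.5·ln(150) = 0.8163 + 2.2260 + 2.5053 = 5.5476
CE = e^5.5476 ≈ 256.62

$256.62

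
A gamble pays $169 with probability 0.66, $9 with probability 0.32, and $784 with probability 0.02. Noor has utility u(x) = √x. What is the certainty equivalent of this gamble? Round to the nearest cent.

E[u] = 0.66·√169 + 0.32·√9 + 0.02·√784 = 0.66·13 + 0.32·3 + 0.02·28 = 10.1
CE = (10.1)² = 102.01

$102.01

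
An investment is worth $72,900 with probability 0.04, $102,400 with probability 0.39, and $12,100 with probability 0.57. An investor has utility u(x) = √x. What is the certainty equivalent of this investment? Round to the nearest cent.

$39,322.89

E[u] = 0.04·√72900 + 0.39·√102400 + 0.57·√12100 = 0.04·270 + 0.39·320 + 0.57·110 = 198.3
CE = (198.3)² = 39322.89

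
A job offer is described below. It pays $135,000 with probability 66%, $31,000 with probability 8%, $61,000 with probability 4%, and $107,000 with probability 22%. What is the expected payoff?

$117,560

EV = 0.66 × 135000 + 0.08 × 31000 + 0.04 × 61000 + 0.22 × 107000 = 89100 + 2480 + 2440 + 23540 = 117560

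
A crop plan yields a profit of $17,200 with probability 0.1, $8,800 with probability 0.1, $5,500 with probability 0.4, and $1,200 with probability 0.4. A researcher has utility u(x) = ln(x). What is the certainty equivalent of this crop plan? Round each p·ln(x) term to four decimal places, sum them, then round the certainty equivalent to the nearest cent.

$3,514.32

E[u] = 0.1·ln(17200) + 0.1·ln(8800) + 0.4·ln(5500) + 0.4·ln(1200) = 0.9753 + 0.9083 + 3.4450 + 2.8360 = 8.1646
CE = e^8.1646 ≈ 3514.32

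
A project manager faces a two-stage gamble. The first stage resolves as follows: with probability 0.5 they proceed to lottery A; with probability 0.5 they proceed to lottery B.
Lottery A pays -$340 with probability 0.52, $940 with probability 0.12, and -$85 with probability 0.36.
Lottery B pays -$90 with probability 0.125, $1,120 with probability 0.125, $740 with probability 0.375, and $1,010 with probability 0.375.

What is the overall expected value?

EV(A) = 0.52 × (-340) + 0.12 × 940 + 0.36 × (-85) = -176.8 + 112.8 − 30.6 = -94.6
EV(B) = 0.125 × (-90) + 0.125 × 1120 + 0.375 × 740 + 0.375 × 1010 = -11.25 + 140 + 277.5 + 378.75 = 785
Overall = 0.5 × (-94.6) + 0.5 × 785 = -47.3 + 392.5 = 345.2

$345.20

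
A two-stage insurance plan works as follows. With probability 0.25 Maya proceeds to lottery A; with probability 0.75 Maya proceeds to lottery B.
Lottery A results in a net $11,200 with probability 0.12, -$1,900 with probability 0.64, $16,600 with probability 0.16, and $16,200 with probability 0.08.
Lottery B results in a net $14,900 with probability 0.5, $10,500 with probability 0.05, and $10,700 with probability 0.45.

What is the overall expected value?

EV(A) = 0.12 × 11200 + 0.64 × (-1900) + 0.16 × 16600 + 0.08 × 16200 = 1344 − 1216 + 2656 + 1296 = 4080
EV(B) = 0.5 × 14900 + 0.05 × 10500 + 0.45 × 10700 = 7450 + 525 + 4815 = 12790
Overall = 0.25 × 4080 + 0.75 × 12790 = 1020 + 9592.5 = 10612.5

$10,612.50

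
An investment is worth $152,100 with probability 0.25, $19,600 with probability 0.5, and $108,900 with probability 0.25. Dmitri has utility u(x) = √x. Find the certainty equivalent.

$62,500

E[u] = 0.25·√152100 + 0.5·√19600 + 0.25·√108900 = 0.25·390 + 0.5·140 + 0.25·330 = 250
CE = (250)² = 62500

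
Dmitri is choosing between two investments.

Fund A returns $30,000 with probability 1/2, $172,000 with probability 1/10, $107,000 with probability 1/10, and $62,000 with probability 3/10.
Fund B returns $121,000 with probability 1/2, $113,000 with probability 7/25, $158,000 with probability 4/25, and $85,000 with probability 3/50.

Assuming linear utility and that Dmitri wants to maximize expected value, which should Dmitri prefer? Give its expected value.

Fund B ($122,520)

Fund A = 1/2 × 30000 + 1/10 × 172000 + 1/10 × 107000 + 3/10 × 62000 = 15000 + 17200 + 10700 + 18600 = 61500
Fund B = 1/2 × 121000 + 7/25 × 113000 + 4/25 × 158000 + 3/50 × 85000 = 60500 + 31640 + 25280 + 5100 = 122520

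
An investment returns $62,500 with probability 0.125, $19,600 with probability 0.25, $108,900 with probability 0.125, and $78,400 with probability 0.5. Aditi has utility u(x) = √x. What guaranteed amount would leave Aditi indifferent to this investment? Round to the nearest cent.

E[u] = 0.125·√62500 + 0.25·√19600 + 0.125·√108900 + 0.5·√78400 = 0.125·250 + 0.25·140 + 0.125·330 + 0.5·280 = 247.5
CE = (247.5)² = 61256.25

$61,256.25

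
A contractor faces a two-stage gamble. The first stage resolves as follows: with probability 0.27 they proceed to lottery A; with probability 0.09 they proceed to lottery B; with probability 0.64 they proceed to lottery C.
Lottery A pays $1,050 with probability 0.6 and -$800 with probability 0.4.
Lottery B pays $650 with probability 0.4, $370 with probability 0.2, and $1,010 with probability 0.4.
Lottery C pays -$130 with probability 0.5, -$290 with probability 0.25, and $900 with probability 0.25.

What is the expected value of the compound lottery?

$206.12

EV(A) = 0.6 × 1050 + 0.4 × (-800) = 630 − 320 = 310
EV(B) = 0.4 × 650 + 0.2 × 370 + 0.4 × 1010 = 260 + 74 + 404 = 738
EV(C) = 0.5 × (-130) + 0.25 × (-290) + 0.25 × 900 = -65 − 72.5 + 225 = 87.5
Overall = 0.27 × 310 + 0.09 × 738 + 0.64 × 87.5 = 83.7 + 66.42 + 56 = 206.12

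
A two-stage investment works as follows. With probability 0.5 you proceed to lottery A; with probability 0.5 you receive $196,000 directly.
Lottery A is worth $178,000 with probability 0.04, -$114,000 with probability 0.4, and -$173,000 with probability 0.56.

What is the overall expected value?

EV(A) = 0.04 × 178000 + 0.4 × (-114000) + 0.56 × (-173000) = 7120 − 45600 − 96880 = -135360
Branch B: 196000 (certain)
Overall = 0.5 × (-135360) + 0.5 × 196000 = -67680 + 98000 = 30320

$30,320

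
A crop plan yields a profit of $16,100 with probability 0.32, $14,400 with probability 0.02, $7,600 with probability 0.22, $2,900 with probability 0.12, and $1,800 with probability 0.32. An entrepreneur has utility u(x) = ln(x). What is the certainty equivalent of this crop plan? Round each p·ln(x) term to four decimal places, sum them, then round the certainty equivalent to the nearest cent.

E[u] = 0.32·ln(16100) + 0.02·ln(14400) + 0.22·ln(7600) + 0.12·ln(2900) + 0.32·ln(1800) = 3.0997 + 0.1915 + 1.9659 + 0.9567 + 2.3986 = 8.6124
CE = e^8.6124 ≈ 5499.43

$5,499.43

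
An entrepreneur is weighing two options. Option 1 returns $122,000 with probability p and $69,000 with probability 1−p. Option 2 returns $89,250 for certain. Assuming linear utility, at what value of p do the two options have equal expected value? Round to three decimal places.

p = 0.382

p·122000 + (1−p)·69000 = 89250
53000p + 69000 = 89250
p = (89250 − 69000) / 53000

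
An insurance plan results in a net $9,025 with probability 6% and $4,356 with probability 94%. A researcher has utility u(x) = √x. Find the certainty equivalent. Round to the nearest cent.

$4,588.71

E[u] = 0.06·√9025 + 0.94·√4356 = 0.06·95 + 0.94·66 = 67.74
CE = (67.74)² = 4588.7076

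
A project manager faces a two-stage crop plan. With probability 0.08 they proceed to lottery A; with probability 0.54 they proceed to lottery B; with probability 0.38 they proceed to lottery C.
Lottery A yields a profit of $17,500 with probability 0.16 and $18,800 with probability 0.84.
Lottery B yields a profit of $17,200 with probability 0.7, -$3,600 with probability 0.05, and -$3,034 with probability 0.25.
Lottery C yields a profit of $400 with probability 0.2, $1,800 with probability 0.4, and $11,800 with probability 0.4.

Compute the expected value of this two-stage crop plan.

EV(A) = 0.16 × 17500 + 0.84 × 18800 = 2800 + 15792 = 18592
EV(B) = 0.7 × 17200 + 0.05 × (-3600) + 0.25 × (-3034) = 12040 − 180 − 758.5 = 11101.5
EV(C) = 0.2 × 400 + 0.4 × 1800 + 0.4 × 11800 = 80 + 720 + 4720 = 5520
Overall = 0.08 × 18592 + 0.54 × 11101.5 + 0.38 × 5520 = 1487.36 + 5994.81 + 2097.6 = 9579.77

$9,579.77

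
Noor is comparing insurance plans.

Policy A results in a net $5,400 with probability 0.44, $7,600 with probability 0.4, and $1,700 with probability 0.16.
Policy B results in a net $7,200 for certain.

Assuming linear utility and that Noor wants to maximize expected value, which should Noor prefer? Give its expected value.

Policy B ($7,200)

Policy A = 0.44 × 5400 + 0.4 × 7600 + 0.16 × 1700 = 2376 + 3040 + 272 = 5688
Policy B: 7200 (certain)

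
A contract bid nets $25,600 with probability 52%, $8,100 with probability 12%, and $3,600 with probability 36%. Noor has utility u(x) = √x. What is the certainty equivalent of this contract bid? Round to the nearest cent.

E[u] = 0.52·√25600 + 0.12·√8100 + 0.36·√3600 = 0.52·160 + 0.12·90 + 0.36·60 = 115.6
CE = (115.6)² = 13363.36

$13,363.36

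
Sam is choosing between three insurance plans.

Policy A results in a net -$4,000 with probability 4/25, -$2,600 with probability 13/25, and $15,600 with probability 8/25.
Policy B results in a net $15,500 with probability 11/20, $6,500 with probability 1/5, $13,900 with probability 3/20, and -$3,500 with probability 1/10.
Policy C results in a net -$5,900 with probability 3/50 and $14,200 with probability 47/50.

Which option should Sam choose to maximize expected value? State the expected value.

Policy C ($12,994)

Policy A = 4/25 × (-4000) + 13/25 × (-2600) + 8/25 × 15600 = -640 − 1352 + 4992 = 3000
Policy B = 11/20 × 15500 + 1/5 × 6500 + 3/20 × 13900 + 1/10 × (-3500) = 8525 + 1300 + 2085 − 350 = 11560
Policy C = 3/50 × (-5900) + 47/50 × 14200 = -354 + 13348 = 12994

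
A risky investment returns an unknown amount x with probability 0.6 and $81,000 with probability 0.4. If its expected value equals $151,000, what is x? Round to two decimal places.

0.6·x + 0.4·81000 = 151000
0.6·x = 151000 − 32400 = 118600
x = 118600 / 0.6 = 197666.6667

x = $197,666.67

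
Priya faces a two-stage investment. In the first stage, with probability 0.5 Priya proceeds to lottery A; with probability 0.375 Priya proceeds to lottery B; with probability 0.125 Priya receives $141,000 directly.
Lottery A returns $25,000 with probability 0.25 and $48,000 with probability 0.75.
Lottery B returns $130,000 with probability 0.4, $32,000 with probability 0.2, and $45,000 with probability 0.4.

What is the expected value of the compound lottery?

EV(A) = 0.25 × 25000 + 0.75 × 48000 = 6250 + 36000 = 42250
EV(B) = 0.4 × 130000 + 0.2 × 32000 + 0.4 × 45000 = 52000 + 6400 + 18000 = 76400
Branch C: 141000 (certain)
Overall = 0.5 × 42250 + 0.375 × 76400 + 0.125 × 141000 = 21125 + 28650 + 17625 = 67400

$67,400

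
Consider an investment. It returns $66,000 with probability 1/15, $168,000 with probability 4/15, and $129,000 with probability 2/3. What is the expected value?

$135,200

EV = 1/15 × 66000 + 4/15 × 168000 + 2/3 × 129000 = 4400 + 44800 + 86000 = 135200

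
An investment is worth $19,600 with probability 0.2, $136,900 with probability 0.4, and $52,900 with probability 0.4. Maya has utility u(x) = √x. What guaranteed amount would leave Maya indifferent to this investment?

E[u] = 0.2·√19600 + 0.4·√136900 + 0.4·√52900 = 0.2·140 + 0.4·370 + 0.4·230 = 268
CE = (268)² = 71824

$71,824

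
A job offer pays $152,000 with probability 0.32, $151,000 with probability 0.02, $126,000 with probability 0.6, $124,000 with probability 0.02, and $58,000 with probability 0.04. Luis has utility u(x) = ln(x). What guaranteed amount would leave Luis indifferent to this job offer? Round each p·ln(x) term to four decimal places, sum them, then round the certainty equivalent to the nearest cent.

$130,131.40

E[u] = 0.32·ln(152000) + 0.02·ln(151000) + 0.6·ln(126000) + 0.02·ln(124000) + 0.04·ln(58000) = 3.8181 + 0.2385 + 7.0464 + 0.2346 + 0.4387 = 11.7763
CE = e^11.7763 ≈ 130131.40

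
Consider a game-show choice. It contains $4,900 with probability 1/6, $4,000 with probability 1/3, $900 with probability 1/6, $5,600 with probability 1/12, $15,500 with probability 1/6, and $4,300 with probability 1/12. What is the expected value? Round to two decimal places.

EV = 1/6 × 4900 + 1/3 × 4000 + 1/6 × 900 + 1/12 × 5600 + 1/6 × 15500 + 1/12 × 4300 = 816.6667 + 1333.3333 + 150 + 466.6667 + 2583.3333 + 358.3333 = 5708.3333

$5,708.33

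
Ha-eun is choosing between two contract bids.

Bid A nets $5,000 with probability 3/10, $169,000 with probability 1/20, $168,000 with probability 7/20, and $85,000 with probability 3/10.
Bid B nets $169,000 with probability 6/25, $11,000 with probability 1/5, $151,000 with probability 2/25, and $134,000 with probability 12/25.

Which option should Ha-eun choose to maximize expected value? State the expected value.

Bid B ($119,160)

Bid A = 3/10 × 5000 + 1/20 × 169000 + 7/20 × 168000 + 3/10 × 85000 = 1500 + 8450 + 58800 + 25500 = 94250
Bid B = 6/25 × 169000 + 1/5 × 11000 + 2/25 × 151000 + 12/25 × 134000 = 40560 + 2200 + 12080 + 64320 = 119160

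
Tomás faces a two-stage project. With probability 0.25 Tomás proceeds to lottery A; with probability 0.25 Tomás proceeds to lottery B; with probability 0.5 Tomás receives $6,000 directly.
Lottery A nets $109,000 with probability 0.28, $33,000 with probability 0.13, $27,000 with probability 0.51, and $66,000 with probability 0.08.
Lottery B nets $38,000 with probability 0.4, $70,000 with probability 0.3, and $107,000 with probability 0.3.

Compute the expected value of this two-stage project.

$33,540

EV(A) = 0.28 × 109000 + 0.13 × 33000 + 0.51 × 27000 + 0.08 × 66000 = 30520 + 4290 + 13770 + 5280 = 53860
EV(B) = 0.4 × 38000 + 0.3 × 70000 + 0.3 × 107000 = 15200 + 21000 + 32100 = 68300
Branch C: 6000 (certain)
Overall = 0.25 × 53860 + 0.25 × 68300 + 0.5 × 6000 = 13465 + 17075 + 3000 = 33540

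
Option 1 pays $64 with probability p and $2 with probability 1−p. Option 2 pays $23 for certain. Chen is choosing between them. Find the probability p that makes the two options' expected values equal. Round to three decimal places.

p = 0.339

p·64 + (1−p)·2 = 23
62p + 2 = 23
p = (23 − 2) / 62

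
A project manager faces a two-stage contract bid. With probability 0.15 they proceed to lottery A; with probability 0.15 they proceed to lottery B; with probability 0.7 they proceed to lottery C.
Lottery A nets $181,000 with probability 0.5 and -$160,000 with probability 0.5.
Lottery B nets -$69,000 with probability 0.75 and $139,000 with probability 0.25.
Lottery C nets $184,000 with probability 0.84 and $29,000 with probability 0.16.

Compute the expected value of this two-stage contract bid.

EV(A) = 0.5 × 181000 + 0.5 × (-160000) = 90500 − 80000 = 10500
EV(B) = 0.75 × (-69000) + 0.25 × 139000 = -51750 + 34750 = -17000
EV(C) = 0.84 × 184000 + 0.16 × 29000 = 154560 + 4640 = 159200
Overall = 0.15 × 10500 + 0.15 × (-17000) + 0.7 × 159200 = 1575 − 2550 + 111440 = 110465

$110,465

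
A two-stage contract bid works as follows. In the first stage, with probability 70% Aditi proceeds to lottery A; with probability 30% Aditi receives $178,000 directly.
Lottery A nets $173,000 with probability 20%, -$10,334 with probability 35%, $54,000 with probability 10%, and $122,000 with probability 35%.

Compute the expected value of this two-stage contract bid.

EV(A) = 0.2 × 173000 + 0.35 × (-10334) + 0.1 × 54000 + 0.35 × 122000 = 34600 − 3616.9 + 5400 + 42700 = 79083.1
Branch B: 178000 (certain)
Overall = 0.7 × 79083.1 + 0.3 × 178000 = 55358.17 + 53400 = 108758.17

$108,758.17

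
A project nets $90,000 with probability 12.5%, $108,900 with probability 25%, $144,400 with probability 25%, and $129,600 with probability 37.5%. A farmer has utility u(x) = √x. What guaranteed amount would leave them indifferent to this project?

$122,500

E[u] = 0.125·√90000 + 0.25·√108900 + 0.25·√144400 + 0.375·√129600 = 0.125·300 + 0.25·330 + 0.25·380 + 0.375·360 = 350
CE = (350)² = 122500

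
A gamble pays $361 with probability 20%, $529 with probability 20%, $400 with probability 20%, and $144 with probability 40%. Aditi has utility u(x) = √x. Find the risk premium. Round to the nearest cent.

$19.76

E[u] = 0.2·√361 + 0.2·√529 + 0.2·√400 + 0.4·√144 = 0.2·19 + 0.2·23 + 0.2·20 + 0.4·12 = 17.2
CE = (17.2)² = 295.84
Risk premium = EV − CE = 315.6 − 295.84 = 19.76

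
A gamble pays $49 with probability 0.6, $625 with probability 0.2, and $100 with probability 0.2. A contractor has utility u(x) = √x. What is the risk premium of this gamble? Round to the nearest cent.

$48.96

E[u] = 0.6·√49 + 0.2·√625 + 0.2·√100 = 0.6·7 + 0.2·25 + 0.2·10 = 11.2
CE = (11.2)² = 125.44
Risk premium = EV − CE = 174.4 − 125.44 = 48.96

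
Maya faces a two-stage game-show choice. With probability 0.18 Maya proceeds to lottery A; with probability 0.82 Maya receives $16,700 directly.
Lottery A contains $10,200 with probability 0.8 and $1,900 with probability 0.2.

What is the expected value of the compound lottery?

$15,231.20

EV(A) = 0.8 × 10200 + 0.2 × 1900 = 8160 + 380 = 8540
Branch B: 16700 (certain)
Overall = 0.18 × 8540 + 0.82 × 16700 = 1537.2 + 13694 = 15231.2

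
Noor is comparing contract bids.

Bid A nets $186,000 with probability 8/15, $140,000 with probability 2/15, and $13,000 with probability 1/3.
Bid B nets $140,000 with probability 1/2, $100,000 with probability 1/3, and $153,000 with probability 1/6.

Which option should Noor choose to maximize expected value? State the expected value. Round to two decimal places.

Bid B ($128,833.33)

Bid A = 8/15 × 186000 + 2/15 × 140000 + 1/3 × 13000 = 99200 + 18666.6667 + 4333.3333 = 122200
Bid B = 1/2 × 140000 + 1/3 × 100000 + 1/6 × 153000 = 70000 + 33333.3333 + 25500 = 128833.3333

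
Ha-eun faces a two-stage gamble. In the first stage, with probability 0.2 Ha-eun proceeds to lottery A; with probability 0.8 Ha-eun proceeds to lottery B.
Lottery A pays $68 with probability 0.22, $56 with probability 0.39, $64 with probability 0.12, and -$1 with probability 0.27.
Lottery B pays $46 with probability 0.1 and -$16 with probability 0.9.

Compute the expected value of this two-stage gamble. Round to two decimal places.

$1.00

EV(A) = 0.22 × 68 + 0.39 × 56 + 0.12 × 64 + 0.27 × (-1) = 14.96 + 21.84 + 7.68 − 0.27 = 44.21
EV(B) = 0.1 × 46 + 0.9 × (-16) = 4.6 − 14.4 = -9.8
Overall = 0.2 × 44.21 + 0.8 × (-9.8) = 8.842 − 7.84 = 1.002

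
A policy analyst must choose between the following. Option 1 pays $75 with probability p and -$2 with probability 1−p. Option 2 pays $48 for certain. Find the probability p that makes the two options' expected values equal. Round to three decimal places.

p·75 + (1−p)·(-2) = 48
77p − 2 = 48
p = (48 + 2) / 77

p = 0.649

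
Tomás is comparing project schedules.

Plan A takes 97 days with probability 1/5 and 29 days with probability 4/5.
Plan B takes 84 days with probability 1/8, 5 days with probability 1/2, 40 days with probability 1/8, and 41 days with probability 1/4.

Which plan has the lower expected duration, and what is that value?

Plan B (28.25 days)

Plan A = 1/5 × 97 + 4/5 × 29 = 19.4 + 23.2 = 42.6
Plan B = 1/8 × 84 + 1/2 × 5 + 1/8 × 40 + 1/4 × 41 = 10.5 + 2.5 + 5 + 10.25 = 28.25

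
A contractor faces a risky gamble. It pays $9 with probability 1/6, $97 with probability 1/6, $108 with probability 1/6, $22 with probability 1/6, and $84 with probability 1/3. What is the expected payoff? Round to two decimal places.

EV = 1/6 × 9 + 1/6 × 97 + 1/6 × 108 + 1/6 × 22 + 1/3 × 84 = 1.5 + 16.1667 + 18 + 3.6667 + 28 = 67.3333

$67.33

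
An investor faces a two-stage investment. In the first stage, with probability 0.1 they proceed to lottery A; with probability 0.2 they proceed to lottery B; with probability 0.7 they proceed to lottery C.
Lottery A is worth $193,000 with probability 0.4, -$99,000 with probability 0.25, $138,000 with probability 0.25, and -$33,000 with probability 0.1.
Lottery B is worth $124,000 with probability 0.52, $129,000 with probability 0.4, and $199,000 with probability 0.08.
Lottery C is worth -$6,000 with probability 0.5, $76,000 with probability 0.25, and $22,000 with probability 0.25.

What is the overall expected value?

EV(A) = 0.4 × 193000 + 0.25 × (-99000) + 0.25 × 138000 + 0.1 × (-33000) = 77200 − 24750 + 34500 − 3300 = 83650
EV(B) = 0.52 × 124000 + 0.4 × 129000 + 0.08 × 199000 = 64480 + 51600 + 15920 = 132000
EV(C) = 0.5 × (-6000) + 0.25 × 76000 + 0.25 × 22000 = -3000 + 19000 + 5500 = 21500
Overall = 0.1 × 83650 + 0.2 × 132000 + 0.7 × 21500 = 8365 + 26400 + 15050 = 49815

$49,815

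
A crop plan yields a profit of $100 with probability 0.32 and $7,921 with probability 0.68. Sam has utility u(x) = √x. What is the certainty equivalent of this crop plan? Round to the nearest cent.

E[u] = 0.32·√100 + 0.68·√7921 = 0.32·10 + 0.68·89 = 63.72
CE = (63.72)² = 4060.2384

$4,060.24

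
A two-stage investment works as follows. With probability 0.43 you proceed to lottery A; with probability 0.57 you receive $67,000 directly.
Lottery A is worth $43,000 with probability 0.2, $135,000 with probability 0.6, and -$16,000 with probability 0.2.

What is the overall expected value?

EV(A) = 0.2 × 43000 + 0.6 × 135000 + 0.2 × (-16000) = 8600 + 81000 − 3200 = 86400
Branch B: 67000 (certain)
Overall = 0.43 × 86400 + 0.57 × 67000 = 37152 + 38190 = 75342

$75,342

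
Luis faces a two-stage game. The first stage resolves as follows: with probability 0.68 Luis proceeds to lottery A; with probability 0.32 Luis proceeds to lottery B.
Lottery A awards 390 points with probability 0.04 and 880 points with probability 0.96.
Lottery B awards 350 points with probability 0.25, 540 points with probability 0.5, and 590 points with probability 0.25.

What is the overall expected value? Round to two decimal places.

746.67 points

EV(A) = 0.04 × 390 + 0.96 × 880 = 15.6 + 844.8 = 860.4
EV(B) = 0.25 × 350 + 0.5 × 540 + 0.25 × 590 = 87.5 + 270 + 147.5 = 505
Overall = 0.68 × 860.4 + 0.32 × 505 = 585.072 + 161.6 = 746.672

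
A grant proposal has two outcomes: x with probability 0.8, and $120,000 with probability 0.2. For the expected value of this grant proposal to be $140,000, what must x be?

x = $145,000

0.8·x + 0.2·120000 = 140000
0.8·x = 140000 − 24000 = 116000
x = 116000 / 0.8 = 145000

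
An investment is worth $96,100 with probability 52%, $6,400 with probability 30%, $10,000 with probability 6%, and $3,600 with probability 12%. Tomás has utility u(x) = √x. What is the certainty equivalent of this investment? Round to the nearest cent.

$39,362.56

E[u] = 0.52·√96100 + 0.3·√6400 + 0.06·√10000 + 0.12·√3600 = 0.52·310 + 0.3·80 + 0.06·100 + 0.12·60 = 198.4
CE = (198.4)² = 39362.56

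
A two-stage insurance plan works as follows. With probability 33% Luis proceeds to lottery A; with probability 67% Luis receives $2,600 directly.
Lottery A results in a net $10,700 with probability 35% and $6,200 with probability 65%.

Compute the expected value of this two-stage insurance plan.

$4,307.75

EV(A) = 0.35 × 10700 + 0.65 × 6200 = 3745 + 4030 = 7775
Branch B: 2600 (certain)
Overall = 0.33 × 7775 + 0.67 × 2600 = 2565.75 + 1742 = 4307.75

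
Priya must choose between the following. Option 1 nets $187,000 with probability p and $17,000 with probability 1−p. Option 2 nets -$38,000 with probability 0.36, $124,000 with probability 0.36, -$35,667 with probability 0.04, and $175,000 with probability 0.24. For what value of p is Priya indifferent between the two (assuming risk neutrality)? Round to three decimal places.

EV(Option 2) = 0.36 × (-38000) + 0.36 × 124000 + 0.04 × (-35667) + 0.24 × 175000 = -13680 + 44640 − 1426.68 + 42000 = 71533.32
p·187000 + (1−p)·17000 = 71533.32
170000p + 17000 = 71533.32
p = (71533.32 − 17000) / 170000

p = 0.321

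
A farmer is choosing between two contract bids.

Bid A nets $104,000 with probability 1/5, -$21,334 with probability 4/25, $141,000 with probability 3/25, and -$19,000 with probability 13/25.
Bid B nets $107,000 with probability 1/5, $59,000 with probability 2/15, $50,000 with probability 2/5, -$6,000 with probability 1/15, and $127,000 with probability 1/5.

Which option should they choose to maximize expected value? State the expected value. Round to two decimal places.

Bid A = 1/5 × 104000 + 4/25 × (-21334) + 3/25 × 141000 + 13/25 × (-19000) = 20800 − 3413.44 + 16920 − 9880 = 24426.56
Bid B = 1/5 × 107000 + 2/15 × 59000 + 2/5 × 50000 + 1/15 × (-6000) + 1/5 × 127000 = 21400 + 7866.6667 + 20000 − 400 + 25400 = 74266.6667

Bid B ($74,266.67)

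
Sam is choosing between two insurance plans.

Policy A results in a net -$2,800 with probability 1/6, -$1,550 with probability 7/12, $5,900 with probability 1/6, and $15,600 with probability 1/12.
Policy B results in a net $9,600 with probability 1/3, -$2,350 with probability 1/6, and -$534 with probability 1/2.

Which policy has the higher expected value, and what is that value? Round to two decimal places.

Policy A = 1/6 × (-2800) + 7/12 × (-1550) + 1/6 × 5900 + 1/12 × 15600 = -466.6667 − 904.1667 + 983.3333 + 1300 = 912.5
Policy B = 1/3 × 9600 + 1/6 × (-2350) + 1/2 × (-534) = 3200 − 391.6667 − 267 = 2541.3333

Policy B ($2,541.33)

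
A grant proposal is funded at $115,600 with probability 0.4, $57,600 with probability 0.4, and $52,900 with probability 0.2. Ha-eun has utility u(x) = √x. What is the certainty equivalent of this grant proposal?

E[u] = 0.4·√115600 + 0.4·√57600 + 0.2·√52900 = 0.4·340 + 0.4·240 + 0.2·230 = 278
CE = (278)² = 77284

$77,284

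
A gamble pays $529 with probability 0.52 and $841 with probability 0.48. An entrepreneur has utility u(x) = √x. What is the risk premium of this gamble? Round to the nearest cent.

$8.99

E[u] = 0.52·√529 + 0.48·√841 = 0.52·23 + 0.48·29 = 25.88
CE = (25.88)² = 669.7744
Risk premium = EV − CE = 678.76 − 669.7744 = 8.9856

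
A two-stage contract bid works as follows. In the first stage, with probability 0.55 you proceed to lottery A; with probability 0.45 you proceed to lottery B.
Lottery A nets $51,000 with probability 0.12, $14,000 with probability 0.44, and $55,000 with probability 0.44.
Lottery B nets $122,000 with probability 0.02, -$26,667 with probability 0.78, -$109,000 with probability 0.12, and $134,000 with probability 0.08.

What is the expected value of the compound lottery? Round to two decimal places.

$10,739.88

EV(A) = 0.12 × 51000 + 0.44 × 14000 + 0.44 × 55000 = 6120 + 6160 + 24200 = 36480
EV(B) = 0.02 × 122000 + 0.78 × (-26667) + 0.12 × (-109000) + 0.08 × 134000 = 2440 − 20800.26 − 13080 + 10720 = -20720.26
Overall = 0.55 × 36480 + 0.45 × (-20720.26) = 20064 − 9324.117 = 10739.883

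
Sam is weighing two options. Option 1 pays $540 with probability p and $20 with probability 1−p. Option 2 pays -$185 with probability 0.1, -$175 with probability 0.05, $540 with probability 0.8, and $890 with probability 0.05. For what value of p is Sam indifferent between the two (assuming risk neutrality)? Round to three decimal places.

EV(Option 2) = 0.1 × (-185) + 0.05 × (-175) + 0.8 × 540 + 0.05 × 890 = -18.5 − 8.75 + 432 + 44.5 = 449.25
p·540 + (1−p)·20 = 449.25
520p + 20 = 449.25
p = (449.25 − 20) / 520

p = 0.825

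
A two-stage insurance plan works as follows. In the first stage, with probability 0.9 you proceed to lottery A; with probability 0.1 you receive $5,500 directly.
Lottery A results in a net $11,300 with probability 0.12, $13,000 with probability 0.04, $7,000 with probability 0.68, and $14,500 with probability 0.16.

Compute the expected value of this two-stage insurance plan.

EV(A) = 0.12 × 11300 + 0.04 × 13000 + 0.68 × 7000 + 0.16 × 14500 = 1356 + 520 + 4760 + 2320 = 8956
Branch B: 5500 (certain)
Overall = 0.9 × 8956 + 0.1 × 5500 = 8060.4 + 550 = 8610.4

$8,610.40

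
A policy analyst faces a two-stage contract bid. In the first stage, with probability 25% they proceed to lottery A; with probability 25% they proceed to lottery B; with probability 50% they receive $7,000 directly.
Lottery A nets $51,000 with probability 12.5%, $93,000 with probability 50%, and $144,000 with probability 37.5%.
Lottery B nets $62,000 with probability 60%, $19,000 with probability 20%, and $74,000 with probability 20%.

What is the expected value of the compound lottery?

EV(A) = 0.125 × 51000 + 0.5 × 93000 + 0.375 × 144000 = 6375 + 46500 + 54000 = 106875
EV(B) = 0.6 × 62000 + 0.2 × 19000 + 0.2 × 74000 = 37200 + 3800 + 14800 = 55800
Branch C: 7000 (certain)
Overall = 0.25 × 106875 + 0.25 × 55800 + 0.5 × 7000 = 26718.75 + 13950 + 3500 = 44168.75

$44,168.75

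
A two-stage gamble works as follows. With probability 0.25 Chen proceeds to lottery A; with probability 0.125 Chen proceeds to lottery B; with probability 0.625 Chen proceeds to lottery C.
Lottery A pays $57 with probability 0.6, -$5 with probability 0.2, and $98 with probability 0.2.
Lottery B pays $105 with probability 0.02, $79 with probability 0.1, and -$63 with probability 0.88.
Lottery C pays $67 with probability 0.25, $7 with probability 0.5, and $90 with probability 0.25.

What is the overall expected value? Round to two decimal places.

$34.24

EV(A) = 0.6 × 57 + 0.2 × (-5) + 0.2 × 98 = 34.2 − 1 + 19.6 = 52.8
EV(B) = 0.02 × 105 + 0.1 × 79 + 0.88 × (-63) = 2.1 + 7.9 − 55.44 = -45.44
EV(C) = 0.25 × 67 + 0.5 × 7 + 0.25 × 90 = 16.75 + 3.5 + 22.5 = 42.75
Overall = 0.25 × 52.8 + 0.125 × (-45.44) + 0.625 × 42.75 = 13.2 − 5.68 + 26.71875 = 34.23875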